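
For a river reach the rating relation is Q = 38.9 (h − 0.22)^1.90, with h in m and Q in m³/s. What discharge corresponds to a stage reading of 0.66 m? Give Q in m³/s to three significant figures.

8.18 m³/s

Q = 38.9 × (0.66 − 0.22)^1.90 = 38.9 × 0.44^1.90 = 8.175 m³/s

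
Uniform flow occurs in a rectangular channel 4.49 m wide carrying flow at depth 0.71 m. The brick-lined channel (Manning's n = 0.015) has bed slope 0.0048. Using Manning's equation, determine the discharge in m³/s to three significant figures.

A = b·y = 4.49 × 0.71 = 3.188 m²
P = b + 2y = 4.49 + 2×0.71 = 5.910 m
R = A/P = 3.188/5.910 = 0.5394 m
Q = (1/n)·A·R^(2/3)·S^(1/2) = (1/0.015) × 3.188 × 0.5394^(2/3) × 0.0048^(1/2) = 9.757 m³/s

9.76 m³/s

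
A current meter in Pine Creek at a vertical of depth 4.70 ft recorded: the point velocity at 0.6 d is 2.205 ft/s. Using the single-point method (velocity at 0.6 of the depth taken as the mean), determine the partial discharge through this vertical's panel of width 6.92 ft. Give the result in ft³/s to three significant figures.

71.7 ft³/s

v̄ = v₀.₆ = 2.205 ft/s
q = v̄ × d × w = 2.205 × 4.70 × 6.92 = 71.72 ft³/s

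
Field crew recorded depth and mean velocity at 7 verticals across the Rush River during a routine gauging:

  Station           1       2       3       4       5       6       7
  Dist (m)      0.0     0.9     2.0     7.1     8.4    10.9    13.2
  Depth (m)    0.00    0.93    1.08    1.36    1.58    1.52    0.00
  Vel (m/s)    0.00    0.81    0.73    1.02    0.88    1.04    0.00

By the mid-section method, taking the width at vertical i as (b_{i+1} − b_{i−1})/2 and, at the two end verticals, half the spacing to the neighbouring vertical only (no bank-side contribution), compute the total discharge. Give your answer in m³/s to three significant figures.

w_2 = (2.0 − 0.0)/2 = 1 m; q_2 = 0.81 × 0.93 × 1 = 0.7533 m³/s
w_3 = (7.1 − 0.9)/2 = 3.1 m; q_3 = 0.73 × 1.08 × 3.1 = 2.444 m³/s
w_4 = (8.4 − 2.0)/2 = 3.2 m; q_4 = 1.02 × 1.36 × 3.2 = 4.439 m³/s
w_5 = (10.9 − 7.1)/2 = 1.9 m; q_5 = 0.88 × 1.58 × 1.9 = 2.642 m³/s
w_6 = (13.2 − 8.4)/2 = 2.4 m; q_6 = 1.04 × 1.52 × 2.4 = 3.794 m³/s
Stations 1, 7 contribute zero (depth or velocity is 0).
Q = Σ qᵢ = 14.07 m³/s

14.1 m³/s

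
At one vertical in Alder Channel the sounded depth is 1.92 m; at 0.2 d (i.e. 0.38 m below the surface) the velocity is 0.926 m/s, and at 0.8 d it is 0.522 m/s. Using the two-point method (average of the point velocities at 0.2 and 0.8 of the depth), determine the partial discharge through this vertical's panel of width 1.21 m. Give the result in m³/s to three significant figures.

v̄ = (0.926 + 0.522) / 2 = 0.7240 m/s
q = v̄ × d × w = 0.7240 × 1.92 × 1.21 = 1.682 m³/s

1.68 m³/s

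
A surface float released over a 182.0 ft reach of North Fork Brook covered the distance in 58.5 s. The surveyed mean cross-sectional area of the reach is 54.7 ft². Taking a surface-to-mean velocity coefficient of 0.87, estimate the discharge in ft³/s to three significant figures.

v_surface = L / t̄ = 182.0 / 58.5 = 3.111 ft/s
v_mean = 0.87 × 3.111 = 2.707 ft/s
Q = A × v_mean = 54.7 × 2.707 = 148.1 ft³/s

148 ft³/s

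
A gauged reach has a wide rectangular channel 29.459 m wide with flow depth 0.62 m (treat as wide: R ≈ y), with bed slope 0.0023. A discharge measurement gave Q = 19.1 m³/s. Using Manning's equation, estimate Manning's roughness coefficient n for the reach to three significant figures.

0.0333

A = b·y = 29.459 × 0.62 = 18.26 m²
Wide channel: R ≈ y = 0.62 m
n = (1/Q)·A·R^(2/3)·S^(1/2) = (1/19.1) × 18.26 × 0.7271 × 0.04796 = 0.03335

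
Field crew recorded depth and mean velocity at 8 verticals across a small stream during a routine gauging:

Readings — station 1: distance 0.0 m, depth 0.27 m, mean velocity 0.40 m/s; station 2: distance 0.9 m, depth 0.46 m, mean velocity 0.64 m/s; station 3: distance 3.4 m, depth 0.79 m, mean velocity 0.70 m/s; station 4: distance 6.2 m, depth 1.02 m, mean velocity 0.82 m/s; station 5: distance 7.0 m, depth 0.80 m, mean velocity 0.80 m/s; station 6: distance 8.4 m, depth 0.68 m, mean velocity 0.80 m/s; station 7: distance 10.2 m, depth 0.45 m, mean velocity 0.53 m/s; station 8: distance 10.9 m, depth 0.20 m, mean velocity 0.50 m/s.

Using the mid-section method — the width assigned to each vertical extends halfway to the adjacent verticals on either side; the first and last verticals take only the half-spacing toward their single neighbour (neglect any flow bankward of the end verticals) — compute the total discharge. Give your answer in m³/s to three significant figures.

w_1 = (0.9 − 0.0)/2 = 0.45 m; q_1 = 0.40 × 0.27 × 0.45 = 0.04860 m³/s
w_2 = (3.4 − 0.0)/2 = 1.7 m; q_2 = 0.64 × 0.46 × 1.7 = 0.5005 m³/s
w_3 = (6.2 − 0.9)/2 = 2.65 m; q_3 = 0.70 × 0.79 × 2.65 = 1.465 m³/s
w_4 = (7.0 − 3.4)/2 = 1.8 m; q_4 = 0.82 × 1.02 × 1.8 = 1.506 m³/s
w_5 = (8.4 − 6.2)/2 = 1.1 m; q_5 = 0.80 × 0.80 × 1.1 = 0.7040 m³/s
w_6 = (10.2 − 7.0)/2 = 1.6 m; q_6 = 0.80 × 0.68 × 1.6 = 0.8704 m³/s
w_7 = (10.9 − 8.4)/2 = 1.25 m; q_7 = 0.53 × 0.45 × 1.25 = 0.2981 m³/s
w_8 = (10.9 − 10.2)/2 = 0.35 m; q_8 = 0.50 × 0.20 × 0.35 = 0.03500 m³/s
Q = Σ qᵢ = 5.428 m³/s

5.43 m³/s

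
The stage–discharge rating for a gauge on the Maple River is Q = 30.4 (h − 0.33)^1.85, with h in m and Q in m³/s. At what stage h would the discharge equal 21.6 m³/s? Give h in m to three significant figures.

1.16 m

h − h₀ = (Q/C)^(1/b) = (21.6/30.4)^(1/1.85) = 0.8313 m
h = 0.33 + 0.8313 = 1.161 m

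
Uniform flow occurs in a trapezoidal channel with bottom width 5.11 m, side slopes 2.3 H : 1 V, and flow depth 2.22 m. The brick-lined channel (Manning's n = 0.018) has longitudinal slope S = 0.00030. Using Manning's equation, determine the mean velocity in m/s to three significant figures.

A = (b + z·y)·y = (5.11 + 2.3×2.22)×2.22 = 22.68 m²
P = b + 2y√(1+z²) = 5.11 + 2×2.22×√(1+2.3²) = 16.25 m
R = A/P = 22.68/16.25 = 1.396 m
Q = (1/n)·A·R^(2/3)·S^(1/2) = (1/0.018) × 22.68 × 1.396^(2/3) × 0.00030^(1/2) = 27.26 m³/s
V = Q/A = 27.26/22.68 = 1.202 m/s

1.20 m/s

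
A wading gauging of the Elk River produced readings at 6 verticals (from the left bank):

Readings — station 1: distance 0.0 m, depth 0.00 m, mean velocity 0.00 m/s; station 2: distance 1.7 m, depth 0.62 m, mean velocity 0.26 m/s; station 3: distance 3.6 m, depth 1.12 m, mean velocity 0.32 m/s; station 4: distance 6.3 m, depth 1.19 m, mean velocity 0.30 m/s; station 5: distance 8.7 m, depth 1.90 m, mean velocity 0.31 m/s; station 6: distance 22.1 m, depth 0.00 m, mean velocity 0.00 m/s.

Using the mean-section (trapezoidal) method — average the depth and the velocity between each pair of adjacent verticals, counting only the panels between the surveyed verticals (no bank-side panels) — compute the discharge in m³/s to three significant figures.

Panel 1-2: Δb = 1.7 m, d̄ = (0.00+0.62)/2 = 0.31, v̄ = (0.00+0.26)/2 = 0.13 → q = 1.7×0.31×0.13 = 0.06851 m³/s
Panel 2-3: Δb = 1.9 m, d̄ = (0.62+1.12)/2 = 0.87, v̄ = (0.26+0.32)/2 = 0.29 → q = 1.9×0.87×0.29 = 0.4794 m³/s
Panel 3-4: Δb = 2.7 m, d̄ = (1.12+1.19)/2 = 1.155, v̄ = (0.32+0.30)/2 = 0.31 → q = 2.7×1.155×0.31 = 0.9667 m³/s
Panel 4-5: Δb = 2.4 m, d̄ = (1.19+1.90)/2 = 1.545, v̄ = (0.30+0.31)/2 = 0.305 → q = 2.4×1.545×0.305 = 1.131 m³/s
Panel 5-6: Δb = 13.4 m, d̄ = (1.90+0.00)/2 = 0.95, v̄ = (0.31+0.00)/2 = 0.155 → q = 13.4×0.95×0.155 = 1.973 m³/s
Q = Σ q = 4.619 m³/s

4.62 m³/s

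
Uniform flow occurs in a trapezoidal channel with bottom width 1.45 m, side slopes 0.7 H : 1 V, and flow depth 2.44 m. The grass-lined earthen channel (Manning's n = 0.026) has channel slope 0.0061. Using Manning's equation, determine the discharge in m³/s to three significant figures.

23.8 m³/s

A = (b + z·y)·y = (1.45 + 0.7×2.44)×2.44 = 7.706 m²
P = b + 2y√(1+z²) = 1.45 + 2×2.44×√(1+0.7²) = 7.407 m
R = A/P = 7.706/7.407 = 1.040 m
Q = (1/n)·A·R^(2/3)·S^(1/2) = (1/0.026) × 7.706 × 1.040^(2/3) × 0.0061^(1/2) = 23.77 m³/s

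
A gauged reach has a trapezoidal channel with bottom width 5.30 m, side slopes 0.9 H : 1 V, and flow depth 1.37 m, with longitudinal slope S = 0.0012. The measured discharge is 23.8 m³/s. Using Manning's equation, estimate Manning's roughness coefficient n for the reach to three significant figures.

A = (b + z·y)·y = (5.30 + 0.9×1.37)×1.37 = 8.950 m²
P = b + 2y√(1+z²) = 5.30 + 2×1.37×√(1+0.9²) = 8.986 m
R = A/P = 8.950/8.986 = 0.9960 m
n = (1/Q)·A·R^(2/3)·S^(1/2) = (1/23.8) × 8.950 × 0.9973 × 0.03464 = 0.01299

0.0130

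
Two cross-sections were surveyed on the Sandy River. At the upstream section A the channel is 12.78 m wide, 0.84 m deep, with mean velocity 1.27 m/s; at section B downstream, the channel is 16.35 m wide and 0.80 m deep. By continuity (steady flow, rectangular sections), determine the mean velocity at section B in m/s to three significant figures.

1.04 m/s

Q = A₁V₁ = (12.78×0.84) × 1.27 = 13.63 m³/s
A₂ = 16.35 × 0.80 = 13.08 m²
V₂ = Q/A₂ = 13.63/13.08 = 1.042 m/s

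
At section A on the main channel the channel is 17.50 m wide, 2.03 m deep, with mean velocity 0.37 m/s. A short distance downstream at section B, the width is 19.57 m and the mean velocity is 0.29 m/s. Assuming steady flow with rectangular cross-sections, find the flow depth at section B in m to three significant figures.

Q = A₁V₁ = (17.50×2.03) × 0.37 = 13.14 m³/s
d₂ = Q/(b₂ V₂) = 13.14/(19.57×0.29) = 2.316 m

2.32 m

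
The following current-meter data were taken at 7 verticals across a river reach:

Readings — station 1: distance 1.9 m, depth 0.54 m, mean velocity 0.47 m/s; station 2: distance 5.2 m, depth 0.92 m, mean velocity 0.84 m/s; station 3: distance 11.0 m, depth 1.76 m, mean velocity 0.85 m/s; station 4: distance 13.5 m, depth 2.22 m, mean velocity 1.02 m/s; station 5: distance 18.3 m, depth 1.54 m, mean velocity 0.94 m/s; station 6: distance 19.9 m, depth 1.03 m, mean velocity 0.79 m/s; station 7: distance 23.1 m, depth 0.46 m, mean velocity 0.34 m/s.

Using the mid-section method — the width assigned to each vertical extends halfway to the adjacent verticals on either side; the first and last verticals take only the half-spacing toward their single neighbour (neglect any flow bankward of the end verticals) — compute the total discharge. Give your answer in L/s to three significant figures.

w_1 = (5.2 − 1.9)/2 = 1.65 m; q_1 = 0.47 × 0.54 × 1.65 = 0.4188 m³/s
w_2 = (11.0 − 1.9)/2 = 4.55 m; q_2 = 0.84 × 0.92 × 4.55 = 3.516 m³/s
w_3 = (13.5 − 5.2)/2 = 4.15 m; q_3 = 0.85 × 1.76 × 4.15 = 6.208 m³/s
w_4 = (18.3 − 11.0)/2 = 3.65 m; q_4 = 1.02 × 2.22 × 3.65 = 8.265 m³/s
w_5 = (19.9 − 13.5)/2 = 3.2 m; q_5 = 0.94 × 1.54 × 3.2 = 4.632 m³/s
w_6 = (23.1 − 18.3)/2 = 2.4 m; q_6 = 0.79 × 1.03 × 2.4 = 1.953 m³/s
w_7 = (23.1 − 19.9)/2 = 1.6 m; q_7 = 0.34 × 0.46 × 1.6 = 0.2502 m³/s
Q = Σ qᵢ = 25.24 m³/s
= 25.24 × 1000 = 25240 L/s

25200 L/s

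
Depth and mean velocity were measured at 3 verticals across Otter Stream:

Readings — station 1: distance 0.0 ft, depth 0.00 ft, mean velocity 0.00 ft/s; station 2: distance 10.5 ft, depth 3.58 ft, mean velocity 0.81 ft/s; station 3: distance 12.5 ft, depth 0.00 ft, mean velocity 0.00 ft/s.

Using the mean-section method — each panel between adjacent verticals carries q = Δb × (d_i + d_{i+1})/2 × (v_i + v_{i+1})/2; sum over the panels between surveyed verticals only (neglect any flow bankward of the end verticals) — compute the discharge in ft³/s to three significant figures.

9.06 ft³/s

Panel 1-2: Δb = 10.5 ft, d̄ = (0.00+3.58)/2 = 1.79, v̄ = (0.00+0.81)/2 = 0.405 → q = 10.5×1.79×0.405 = 7.612 ft³/s
Panel 2-3: Δb = 2 ft, d̄ = (3.58+0.00)/2 = 1.79, v̄ = (0.81+0.00)/2 = 0.405 → q = 2×1.79×0.405 = 1.450 ft³/s
Q = Σ q = 9.062 ft³/s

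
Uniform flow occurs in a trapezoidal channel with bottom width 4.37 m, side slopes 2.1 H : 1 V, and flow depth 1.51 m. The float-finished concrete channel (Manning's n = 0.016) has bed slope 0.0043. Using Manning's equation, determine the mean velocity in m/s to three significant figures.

A = (b + z·y)·y = (4.37 + 2.1×1.51)×1.51 = 11.39 m²
P = b + 2y√(1+z²) = 4.37 + 2×1.51×√(1+2.1²) = 11.39 m
R = A/P = 11.39/11.39 = 0.9993 m
Q = (1/n)·A·R^(2/3)·S^(1/2) = (1/0.016) × 11.39 × 0.9993^(2/3) × 0.0043^(1/2) = 46.65 m³/s
V = Q/A = 46.65/11.39 = 4.097 m/s

4.10 m/s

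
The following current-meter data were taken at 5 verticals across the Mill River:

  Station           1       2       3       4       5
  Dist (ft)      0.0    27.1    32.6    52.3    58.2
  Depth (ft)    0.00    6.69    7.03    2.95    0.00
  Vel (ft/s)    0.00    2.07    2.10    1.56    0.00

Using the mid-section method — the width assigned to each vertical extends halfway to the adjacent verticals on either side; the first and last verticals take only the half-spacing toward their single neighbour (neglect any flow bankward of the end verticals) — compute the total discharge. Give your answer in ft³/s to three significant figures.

w_2 = (32.6 − 0.0)/2 = 16.3 ft; q_2 = 2.07 × 6.69 × 16.3 = 225.7 ft³/s
w_3 = (52.3 − 27.1)/2 = 12.6 ft; q_3 = 2.10 × 7.03 × 12.6 = 186.0 ft³/s
w_4 = (58.2 − 32.6)/2 = 12.8 ft; q_4 = 1.56 × 2.95 × 12.8 = 58.91 ft³/s
Stations 1, 5 contribute zero (depth or velocity is 0).
Q = Σ qᵢ = 470.6 ft³/s

471 ft³/s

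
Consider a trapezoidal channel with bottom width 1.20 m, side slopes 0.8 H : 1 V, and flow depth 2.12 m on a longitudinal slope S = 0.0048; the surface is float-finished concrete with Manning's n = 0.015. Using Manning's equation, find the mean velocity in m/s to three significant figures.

4.39 m/s

A = (b + z·y)·y = (1.20 + 0.8×2.12)×2.12 = 6.140 m²
P = b + 2y√(1+z²) = 1.20 + 2×2.12×√(1+0.8²) = 6.630 m
R = A/P = 6.140/6.630 = 0.9260 m
Q = (1/n)·A·R^(2/3)·S^(1/2) = (1/0.015) × 6.140 × 0.9260^(2/3) × 0.0048^(1/2) = 26.94 m³/s
V = Q/A = 26.94/6.140 = 4.388 m/s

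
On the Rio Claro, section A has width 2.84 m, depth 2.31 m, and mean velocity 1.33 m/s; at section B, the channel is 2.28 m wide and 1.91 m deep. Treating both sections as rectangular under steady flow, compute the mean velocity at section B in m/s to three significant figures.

Q = A₁V₁ = (2.84×2.31) × 1.33 = 8.725 m³/s
A₂ = 2.28 × 1.91 = 4.355 m²
V₂ = Q/A₂ = 8.725/4.355 = 2.004 m/s

2.00 m/s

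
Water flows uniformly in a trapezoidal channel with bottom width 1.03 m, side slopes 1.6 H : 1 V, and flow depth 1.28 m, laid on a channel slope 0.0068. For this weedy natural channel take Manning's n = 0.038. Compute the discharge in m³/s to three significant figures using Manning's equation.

A = (b + z·y)·y = (1.03 + 1.6×1.28)×1.28 = 3.940 m²
P = b + 2y√(1+z²) = 1.03 + 2×1.28×√(1+1.6²) = 5.860 m
R = A/P = 3.940/5.860 = 0.6723 m
Q = (1/n)·A·R^(2/3)·S^(1/2) = (1/0.038) × 3.940 × 0.6723^(2/3) × 0.0068^(1/2) = 6.561 m³/s

6.56 m³/s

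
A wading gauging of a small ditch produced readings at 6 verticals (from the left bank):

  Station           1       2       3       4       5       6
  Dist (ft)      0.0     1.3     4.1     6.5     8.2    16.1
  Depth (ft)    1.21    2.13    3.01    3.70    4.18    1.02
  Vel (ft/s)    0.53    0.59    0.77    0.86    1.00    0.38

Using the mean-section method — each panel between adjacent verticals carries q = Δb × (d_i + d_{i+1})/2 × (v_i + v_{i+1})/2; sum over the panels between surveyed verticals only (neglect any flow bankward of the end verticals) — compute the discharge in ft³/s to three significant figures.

33.1 ft³/s

Panel 1-2: Δb = 1.3 ft, d̄ = (1.21+2.13)/2 = 1.67, v̄ = (0.53+0.59)/2 = 0.56 → q = 1.3×1.67×0.56 = 1.216 ft³/s
Panel 2-3: Δb = 2.8 ft, d̄ = (2.13+3.01)/2 = 2.57, v̄ = (0.59+0.77)/2 = 0.68 → q = 2.8×2.57×0.68 = 4.893 ft³/s
Panel 3-4: Δb = 2.4 ft, d̄ = (3.01+3.70)/2 = 3.355, v̄ = (0.77+0.86)/2 = 0.815 → q = 2.4×3.355×0.815 = 6.562 ft³/s
Panel 4-5: Δb = 1.7 ft, d̄ = (3.70+4.18)/2 = 3.94, v̄ = (0.86+1.00)/2 = 0.93 → q = 1.7×3.94×0.93 = 6.229 ft³/s
Panel 5-6: Δb = 7.9 ft, d̄ = (4.18+1.02)/2 = 2.6, v̄ = (1.00+0.38)/2 = 0.69 → q = 7.9×2.6×0.69 = 14.17 ft³/s
Q = Σ q = 33.07 ft³/s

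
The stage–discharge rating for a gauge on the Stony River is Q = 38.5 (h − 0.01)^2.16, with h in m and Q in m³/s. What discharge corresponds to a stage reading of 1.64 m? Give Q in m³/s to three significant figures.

111 m³/s

Q = 38.5 × (1.64 − 0.01)^2.16 = 38.5 × 1.63^2.16 = 110.6 m³/s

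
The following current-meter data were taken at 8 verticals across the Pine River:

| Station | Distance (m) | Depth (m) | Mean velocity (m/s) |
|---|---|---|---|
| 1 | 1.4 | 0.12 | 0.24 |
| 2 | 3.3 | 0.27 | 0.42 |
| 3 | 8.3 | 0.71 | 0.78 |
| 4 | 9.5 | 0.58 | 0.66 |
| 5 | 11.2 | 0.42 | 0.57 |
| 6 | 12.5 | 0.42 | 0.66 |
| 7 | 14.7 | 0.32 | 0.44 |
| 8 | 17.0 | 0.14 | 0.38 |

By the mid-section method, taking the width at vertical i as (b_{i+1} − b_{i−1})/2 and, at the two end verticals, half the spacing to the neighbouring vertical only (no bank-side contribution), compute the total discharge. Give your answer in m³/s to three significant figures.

3.91 m³/s

w_1 = (3.3 − 1.4)/2 = 0.95 m; q_1 = 0.24 × 0.12 × 0.95 = 0.02736 m³/s
w_2 = (8.3 − 1.4)/2 = 3.45 m; q_2 = 0.42 × 0.27 × 3.45 = 0.3912 m³/s
w_3 = (9.5 − 3.3)/2 = 3.1 m; q_3 = 0.78 × 0.71 × 3.1 = 1.717 m³/s
w_4 = (11.2 − 8.3)/2 = 1.45 m; q_4 = 0.66 × 0.58 × 1.45 = 0.5551 m³/s
w_5 = (12.5 − 9.5)/2 = 1.5 m; q_5 = 0.57 × 0.42 × 1.5 = 0.3591 m³/s
w_6 = (14.7 − 11.2)/2 = 1.75 m; q_6 = 0.66 × 0.42 × 1.75 = 0.4851 m³/s
w_7 = (17.0 − 12.5)/2 = 2.25 m; q_7 = 0.44 × 0.32 × 2.25 = 0.3168 m³/s
w_8 = (17.0 − 14.7)/2 = 1.15 m; q_8 = 0.38 × 0.14 × 1.15 = 0.06118 m³/s
Q = Σ qᵢ = 3.913 m³/s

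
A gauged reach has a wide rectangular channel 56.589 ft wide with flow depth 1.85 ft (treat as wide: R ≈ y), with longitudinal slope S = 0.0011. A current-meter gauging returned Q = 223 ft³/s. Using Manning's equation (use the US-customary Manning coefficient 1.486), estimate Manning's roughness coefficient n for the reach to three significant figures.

A = b·y = 56.589 × 1.85 = 104.7 ft²
Wide channel: R ≈ y = 1.85 ft
n = (1.486/Q)·A·R^(2/3)·S^(1/2) = (1.486/223) × 104.7 × 1.507 × 0.03317 = 0.03487

0.0349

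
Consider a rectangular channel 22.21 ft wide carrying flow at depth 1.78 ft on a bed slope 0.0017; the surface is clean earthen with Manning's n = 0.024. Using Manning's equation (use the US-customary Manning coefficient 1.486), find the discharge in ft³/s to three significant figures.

A = b·y = 22.21 × 1.78 = 39.53 ft²
P = b + 2y = 22.21 + 2×1.78 = 25.77 ft
R = A/P = 39.53/25.77 = 1.534 ft
Q = (1.486/n)·A·R^(2/3)·S^(1/2) = (1.486/0.024) × 39.53 × 1.534^(2/3) × 0.0017^(1/2) = 134.2 ft³/s

134 ft³/s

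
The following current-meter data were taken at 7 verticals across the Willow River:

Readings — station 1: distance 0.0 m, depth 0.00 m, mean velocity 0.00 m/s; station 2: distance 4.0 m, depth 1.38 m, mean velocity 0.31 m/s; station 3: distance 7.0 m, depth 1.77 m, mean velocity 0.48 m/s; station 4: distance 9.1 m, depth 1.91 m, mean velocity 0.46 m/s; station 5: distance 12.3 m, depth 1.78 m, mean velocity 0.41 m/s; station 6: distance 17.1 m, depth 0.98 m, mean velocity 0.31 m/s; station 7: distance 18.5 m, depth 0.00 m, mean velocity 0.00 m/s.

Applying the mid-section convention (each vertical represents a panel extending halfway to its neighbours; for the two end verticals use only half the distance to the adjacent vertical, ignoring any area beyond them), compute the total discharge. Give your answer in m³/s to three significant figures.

9.85 m³/s

w_2 = (7.0 − 0.0)/2 = 3.5 m; q_2 = 0.31 × 1.38 × 3.5 = 1.497 m³/s
w_3 = (9.1 − 4.0)/2 = 2.55 m; q_3 = 0.48 × 1.77 × 2.55 = 2.166 m³/s
w_4 = (12.3 − 7.0)/2 = 2.65 m; q_4 = 0.46 × 1.91 × 2.65 = 2.328 m³/s
w_5 = (17.1 − 9.1)/2 = 4 m; q_5 = 0.41 × 1.78 × 4 = 2.919 m³/s
w_6 = (18.5 − 12.3)/2 = 3.1 m; q_6 = 0.31 × 0.98 × 3.1 = 0.9418 m³/s
Stations 1, 7 contribute zero (depth or velocity is 0).
Q = Σ qᵢ = 9.853 m³/s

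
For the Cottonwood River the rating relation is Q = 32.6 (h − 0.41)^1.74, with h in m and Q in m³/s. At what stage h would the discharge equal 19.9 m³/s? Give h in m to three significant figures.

1.16 m

h − h₀ = (Q/C)^(1/b) = (19.9/32.6)^(1/1.74) = 0.7530 m
h = 0.41 + 0.7530 = 1.163 m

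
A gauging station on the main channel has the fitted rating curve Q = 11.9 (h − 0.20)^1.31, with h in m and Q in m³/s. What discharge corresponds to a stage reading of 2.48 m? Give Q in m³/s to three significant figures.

Q = 11.9 × (2.48 − 0.20)^1.31 = 11.9 × 2.28^1.31 = 35.03 m³/s

35.0 m³/s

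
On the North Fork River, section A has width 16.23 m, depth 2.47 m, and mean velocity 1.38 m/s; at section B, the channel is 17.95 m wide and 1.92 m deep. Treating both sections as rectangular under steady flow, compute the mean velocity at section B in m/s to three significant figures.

Q = A₁V₁ = (16.23×2.47) × 1.38 = 55.32 m³/s
A₂ = 17.95 × 1.92 = 34.46 m²
V₂ = Q/A₂ = 55.32/34.46 = 1.605 m/s

1.61 m/s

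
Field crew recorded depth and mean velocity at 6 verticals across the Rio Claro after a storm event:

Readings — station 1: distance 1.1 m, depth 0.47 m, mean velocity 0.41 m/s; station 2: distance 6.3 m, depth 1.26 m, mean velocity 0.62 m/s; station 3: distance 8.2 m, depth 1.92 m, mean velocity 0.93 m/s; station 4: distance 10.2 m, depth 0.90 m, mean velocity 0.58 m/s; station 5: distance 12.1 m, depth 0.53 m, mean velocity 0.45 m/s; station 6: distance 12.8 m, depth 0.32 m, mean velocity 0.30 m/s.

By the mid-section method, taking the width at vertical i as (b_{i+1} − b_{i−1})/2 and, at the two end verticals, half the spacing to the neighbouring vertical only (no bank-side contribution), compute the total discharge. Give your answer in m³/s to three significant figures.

w_1 = (6.3 − 1.1)/2 = 2.6 m; q_1 = 0.41 × 0.47 × 2.6 = 0.5010 m³/s
w_2 = (8.2 − 1.1)/2 = 3.55 m; q_2 = 0.62 × 1.26 × 3.55 = 2.773 m³/s
w_3 = (10.2 − 6.3)/2 = 1.95 m; q_3 = 0.93 × 1.92 × 1.95 = 3.482 m³/s
w_4 = (12.1 − 8.2)/2 = 1.95 m; q_4 = 0.58 × 0.90 × 1.95 = 1.018 m³/s
w_5 = (12.8 − 10.2)/2 = 1.3 m; q_5 = 0.45 × 0.53 × 1.3 = 0.3101 m³/s
w_6 = (12.8 − 12.1)/2 = 0.35 m; q_6 = 0.30 × 0.32 × 0.35 = 0.03360 m³/s
Q = Σ qᵢ = 8.118 m³/s

8.12 m³/s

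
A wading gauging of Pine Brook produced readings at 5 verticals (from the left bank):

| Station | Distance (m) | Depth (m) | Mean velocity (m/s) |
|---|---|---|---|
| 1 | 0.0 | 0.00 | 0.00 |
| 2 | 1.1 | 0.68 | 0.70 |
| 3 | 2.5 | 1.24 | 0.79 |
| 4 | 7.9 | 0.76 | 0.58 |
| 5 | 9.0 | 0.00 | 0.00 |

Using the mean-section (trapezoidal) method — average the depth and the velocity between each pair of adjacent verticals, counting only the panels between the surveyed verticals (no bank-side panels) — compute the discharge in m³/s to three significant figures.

Panel 1-2: Δb = 1.1 m, d̄ = (0.00+0.68)/2 = 0.34, v̄ = (0.00+0.70)/2 = 0.35 → q = 1.1×0.34×0.35 = 0.1309 m³/s
Panel 2-3: Δb = 1.4 m, d̄ = (0.68+1.24)/2 = 0.96, v̄ = (0.70+0.79)/2 = 0.745 → q = 1.4×0.96×0.745 = 1.001 m³/s
Panel 3-4: Δb = 5.4 m, d̄ = (1.24+0.76)/2 = 1, v̄ = (0.79+0.58)/2 = 0.685 → q = 5.4×1×0.685 = 3.699 m³/s
Panel 4-5: Δb = 1.1 m, d̄ = (0.76+0.00)/2 = 0.38, v̄ = (0.58+0.00)/2 = 0.29 → q = 1.1×0.38×0.29 = 0.1212 m³/s
Q = Σ q = 4.952 m³/s

4.95 m³/s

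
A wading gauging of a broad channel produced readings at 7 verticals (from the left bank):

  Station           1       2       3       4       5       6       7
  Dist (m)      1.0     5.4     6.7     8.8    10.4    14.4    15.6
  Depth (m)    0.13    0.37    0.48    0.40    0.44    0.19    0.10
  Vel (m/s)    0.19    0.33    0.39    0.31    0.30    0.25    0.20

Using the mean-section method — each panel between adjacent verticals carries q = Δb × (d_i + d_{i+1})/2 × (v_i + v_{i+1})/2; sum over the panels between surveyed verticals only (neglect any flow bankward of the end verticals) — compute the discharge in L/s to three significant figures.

Panel 1-2: Δb = 4.4 m, d̄ = (0.13+0.37)/2 = 0.25, v̄ = (0.19+0.33)/2 = 0.26 → q = 4.4×0.25×0.26 = 0.2860 m³/s
Panel 2-3: Δb = 1.3 m, d̄ = (0.37+0.48)/2 = 0.425, v̄ = (0.33+0.39)/2 = 0.36 → q = 1.3×0.425×0.36 = 0.1989 m³/s
Panel 3-4: Δb = 2.1 m, d̄ = (0.48+0.40)/2 = 0.44, v̄ = (0.39+0.31)/2 = 0.35 → q = 2.1×0.44×0.35 = 0.3234 m³/s
Panel 4-5: Δb = 1.6 m, d̄ = (0.40+0.44)/2 = 0.42, v̄ = (0.31+0.30)/2 = 0.305 → q = 1.6×0.42×0.305 = 0.2050 m³/s
Panel 5-6: Δb = 4 m, d̄ = (0.44+0.19)/2 = 0.315, v̄ = (0.30+0.25)/2 = 0.275 → q = 4×0.315×0.275 = 0.3465 m³/s
Panel 6-7: Δb = 1.2 m, d̄ = (0.19+0.10)/2 = 0.145, v̄ = (0.25+0.20)/2 = 0.225 → q = 1.2×0.145×0.225 = 0.03915 m³/s
Q = Σ q = 1.399 m³/s
= 1.399 × 1000 = 1399 L/s

1400 L/s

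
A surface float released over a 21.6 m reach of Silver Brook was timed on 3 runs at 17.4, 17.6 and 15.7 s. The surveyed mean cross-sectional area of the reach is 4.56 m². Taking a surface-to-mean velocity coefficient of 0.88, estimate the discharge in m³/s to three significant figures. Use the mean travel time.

5.13 m³/s

t̄ = (17.4 + 17.6 + 15.7) / 3 = 16.9 s
v_surface = L / t̄ = 21.6 / 16.9 = 1.278 m/s
v_mean = 0.88 × 1.278 = 1.125 m/s
Q = A × v_mean = 4.56 × 1.125 = 5.129 m³/s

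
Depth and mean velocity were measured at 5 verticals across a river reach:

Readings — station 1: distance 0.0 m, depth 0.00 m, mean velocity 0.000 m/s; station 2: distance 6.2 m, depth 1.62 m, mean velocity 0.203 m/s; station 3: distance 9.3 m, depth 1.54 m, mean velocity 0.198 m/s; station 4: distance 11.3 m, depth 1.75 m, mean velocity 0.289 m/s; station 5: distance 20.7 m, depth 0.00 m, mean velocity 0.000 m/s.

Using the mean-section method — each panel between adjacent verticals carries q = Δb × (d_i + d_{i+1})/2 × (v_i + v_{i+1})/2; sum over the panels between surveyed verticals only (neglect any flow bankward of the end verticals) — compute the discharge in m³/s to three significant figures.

Panel 1-2: Δb = 6.2 m, d̄ = (0.00+1.62)/2 = 0.81, v̄ = (0.000+0.203)/2 = 0.1015 → q = 6.2×0.81×0.1015 = 0.5097 m³/s
Panel 2-3: Δb = 3.1 m, d̄ = (1.62+1.54)/2 = 1.58, v̄ = (0.203+0.198)/2 = 0.2005 → q = 3.1×1.58×0.2005 = 0.9820 m³/s
Panel 3-4: Δb = 2 m, d̄ = (1.54+1.75)/2 = 1.645, v̄ = (0.198+0.289)/2 = 0.2435 → q = 2×1.645×0.2435 = 0.8011 m³/s
Panel 4-5: Δb = 9.4 m, d̄ = (1.75+0.00)/2 = 0.875, v̄ = (0.289+0.000)/2 = 0.1445 → q = 9.4×0.875×0.1445 = 1.189 m³/s
Q = Σ q = 3.481 m³/s

3.48 m³/s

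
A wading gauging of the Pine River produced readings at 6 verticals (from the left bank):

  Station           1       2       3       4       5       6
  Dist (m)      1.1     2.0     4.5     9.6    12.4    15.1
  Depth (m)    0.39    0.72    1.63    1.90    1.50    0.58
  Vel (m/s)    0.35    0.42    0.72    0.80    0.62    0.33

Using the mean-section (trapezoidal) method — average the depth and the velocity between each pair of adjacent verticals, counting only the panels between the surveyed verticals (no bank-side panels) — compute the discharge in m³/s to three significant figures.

Panel 1-2: Δb = 0.9 m, d̄ = (0.39+0.72)/2 = 0.555, v̄ = (0.35+0.42)/2 = 0.385 → q = 0.9×0.555×0.385 = 0.1923 m³/s
Panel 2-3: Δb = 2.5 m, d̄ = (0.72+1.63)/2 = 1.175, v̄ = (0.42+0.72)/2 = 0.57 → q = 2.5×1.175×0.57 = 1.674 m³/s
Panel 3-4: Δb = 5.1 m, d̄ = (1.63+1.90)/2 = 1.765, v̄ = (0.72+0.80)/2 = 0.76 → q = 5.1×1.765×0.76 = 6.841 m³/s
Panel 4-5: Δb = 2.8 m, d̄ = (1.90+1.50)/2 = 1.7, v̄ = (0.80+0.62)/2 = 0.71 → q = 2.8×1.7×0.71 = 3.380 m³/s
Panel 5-6: Δb = 2.7 m, d̄ = (1.50+0.58)/2 = 1.04, v̄ = (0.62+0.33)/2 = 0.475 → q = 2.7×1.04×0.475 = 1.334 m³/s
Q = Σ q = 13.42 m³/s

13.4 m³/s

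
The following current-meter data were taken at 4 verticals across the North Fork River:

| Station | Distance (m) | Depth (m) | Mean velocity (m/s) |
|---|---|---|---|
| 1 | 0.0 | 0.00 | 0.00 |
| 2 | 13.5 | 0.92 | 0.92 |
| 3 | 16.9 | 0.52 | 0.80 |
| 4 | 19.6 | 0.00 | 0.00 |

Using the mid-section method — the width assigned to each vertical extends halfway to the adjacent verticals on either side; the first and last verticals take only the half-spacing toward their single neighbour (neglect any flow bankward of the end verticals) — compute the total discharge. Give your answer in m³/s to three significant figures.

8.42 m³/s

w_2 = (16.9 − 0.0)/2 = 8.45 m; q_2 = 0.92 × 0.92 × 8.45 = 7.152 m³/s
w_3 = (19.6 − 13.5)/2 = 3.05 m; q_3 = 0.80 × 0.52 × 3.05 = 1.269 m³/s
Stations 1, 4 contribute zero (depth or velocity is 0).
Q = Σ qᵢ = 8.421 m³/s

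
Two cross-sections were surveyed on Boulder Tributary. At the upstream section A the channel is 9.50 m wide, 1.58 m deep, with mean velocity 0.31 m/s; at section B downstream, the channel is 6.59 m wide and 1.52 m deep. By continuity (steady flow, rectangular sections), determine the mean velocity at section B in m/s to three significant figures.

0.465 m/s

Q = A₁V₁ = (9.50×1.58) × 0.31 = 4.653 m³/s
A₂ = 6.59 × 1.52 = 10.02 m²
V₂ = Q/A₂ = 4.653/10.02 = 0.4645 m/s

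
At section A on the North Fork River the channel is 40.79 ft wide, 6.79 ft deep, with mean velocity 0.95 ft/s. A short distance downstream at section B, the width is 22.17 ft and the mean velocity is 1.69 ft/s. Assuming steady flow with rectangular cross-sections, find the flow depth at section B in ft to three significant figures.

Q = A₁V₁ = (40.79×6.79) × 0.95 = 263.1 ft³/s
d₂ = Q/(b₂ V₂) = 263.1/(22.17×1.69) = 7.023 ft

7.02 ft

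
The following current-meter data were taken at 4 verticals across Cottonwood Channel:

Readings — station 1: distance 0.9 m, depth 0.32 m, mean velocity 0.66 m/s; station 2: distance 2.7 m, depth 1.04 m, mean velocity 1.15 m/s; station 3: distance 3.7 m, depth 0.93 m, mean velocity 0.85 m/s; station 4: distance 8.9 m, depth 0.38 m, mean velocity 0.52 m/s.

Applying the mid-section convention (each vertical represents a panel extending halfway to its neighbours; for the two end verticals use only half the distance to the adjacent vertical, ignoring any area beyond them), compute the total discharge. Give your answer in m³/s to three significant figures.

w_1 = (2.7 − 0.9)/2 = 0.9 m; q_1 = 0.66 × 0.32 × 0.9 = 0.1901 m³/s
w_2 = (3.7 − 0.9)/2 = 1.4 m; q_2 = 1.15 × 1.04 × 1.4 = 1.674 m³/s
w_3 = (8.9 − 2.7)/2 = 3.1 m; q_3 = 0.85 × 0.93 × 3.1 = 2.451 m³/s
w_4 = (8.9 − 3.7)/2 = 2.6 m; q_4 = 0.52 × 0.38 × 2.6 = 0.5138 m³/s
Q = Σ qᵢ = 4.829 m³/s

4.83 m³/s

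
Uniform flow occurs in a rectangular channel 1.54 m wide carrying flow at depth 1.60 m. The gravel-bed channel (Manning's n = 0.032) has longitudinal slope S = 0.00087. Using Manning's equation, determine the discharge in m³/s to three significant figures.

1.47 m³/s

A = b·y = 1.54 × 1.60 = 2.464 m²
P = b + 2y = 1.54 + 2×1.60 = 4.740 m
R = A/P = 2.464/4.740 = 0.5198 m
Q = (1/n)·A·R^(2/3)·S^(1/2) = (1/0.032) × 2.464 × 0.5198^(2/3) × 0.00087^(1/2) = 1.468 m³/s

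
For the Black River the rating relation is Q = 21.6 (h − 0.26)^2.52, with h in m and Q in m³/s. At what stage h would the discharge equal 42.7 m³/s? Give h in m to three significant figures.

h − h₀ = (Q/C)^(1/b) = (42.7/21.6)^(1/2.52) = 1.311 m
h = 0.26 + 1.311 = 1.571 m

1.57 m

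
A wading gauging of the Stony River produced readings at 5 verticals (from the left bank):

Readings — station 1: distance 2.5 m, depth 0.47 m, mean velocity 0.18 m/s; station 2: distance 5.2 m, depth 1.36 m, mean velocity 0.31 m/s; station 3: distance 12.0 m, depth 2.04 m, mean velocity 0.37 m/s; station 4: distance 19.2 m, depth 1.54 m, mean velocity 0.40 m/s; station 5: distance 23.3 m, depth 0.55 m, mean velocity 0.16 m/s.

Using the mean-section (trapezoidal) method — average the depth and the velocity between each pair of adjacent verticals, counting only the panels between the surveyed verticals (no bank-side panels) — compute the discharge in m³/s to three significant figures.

10.7 m³/s

Panel 1-2: Δb = 2.7 m, d̄ = (0.47+1.36)/2 = 0.915, v̄ = (0.18+0.31)/2 = 0.245 → q = 2.7×0.915×0.245 = 0.6053 m³/s
Panel 2-3: Δb = 6.8 m, d̄ = (1.36+2.04)/2 = 1.7, v̄ = (0.31+0.37)/2 = 0.34 → q = 6.8×1.7×0.34 = 3.930 m³/s
Panel 3-4: Δb = 7.2 m, d̄ = (2.04+1.54)/2 = 1.79, v̄ = (0.37+0.40)/2 = 0.385 → q = 7.2×1.79×0.385 = 4.962 m³/s
Panel 4-5: Δb = 4.1 m, d̄ = (1.54+0.55)/2 = 1.045, v̄ = (0.40+0.16)/2 = 0.28 → q = 4.1×1.045×0.28 = 1.200 m³/s
Q = Σ q = 10.70 m³/s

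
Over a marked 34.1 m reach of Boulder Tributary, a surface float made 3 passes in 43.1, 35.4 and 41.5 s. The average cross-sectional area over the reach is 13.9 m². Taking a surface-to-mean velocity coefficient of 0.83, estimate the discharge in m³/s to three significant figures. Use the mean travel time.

9.84 m³/s

t̄ = (43.1 + 35.4 + 41.5) / 3 = 40 s
v_surface = L / t̄ = 34.1 / 40 = 0.8525 m/s
v_mean = 0.83 × 0.8525 = 0.7076 m/s
Q = A × v_mean = 13.9 × 0.7076 = 9.835 m³/s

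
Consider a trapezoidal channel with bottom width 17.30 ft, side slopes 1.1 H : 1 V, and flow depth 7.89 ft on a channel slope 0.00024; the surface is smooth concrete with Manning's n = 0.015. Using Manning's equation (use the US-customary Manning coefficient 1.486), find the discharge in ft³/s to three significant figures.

923 ft³/s

A = (b + z·y)·y = (17.30 + 1.1×7.89)×7.89 = 205.0 ft²
P = b + 2y√(1+z²) = 17.30 + 2×7.89×√(1+1.1²) = 40.76 ft
R = A/P = 205.0/40.76 = 5.029 ft
Q = (1.486/n)·A·R^(2/3)·S^(1/2) = (1.486/0.015) × 205.0 × 5.029^(2/3) × 0.00024^(1/2) = 923.4 ft³/s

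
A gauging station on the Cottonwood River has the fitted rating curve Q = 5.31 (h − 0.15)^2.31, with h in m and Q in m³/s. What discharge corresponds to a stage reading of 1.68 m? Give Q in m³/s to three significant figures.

14.2 m³/s

Q = 5.31 × (1.68 − 0.15)^2.31 = 5.31 × 1.53^2.31 = 14.18 m³/s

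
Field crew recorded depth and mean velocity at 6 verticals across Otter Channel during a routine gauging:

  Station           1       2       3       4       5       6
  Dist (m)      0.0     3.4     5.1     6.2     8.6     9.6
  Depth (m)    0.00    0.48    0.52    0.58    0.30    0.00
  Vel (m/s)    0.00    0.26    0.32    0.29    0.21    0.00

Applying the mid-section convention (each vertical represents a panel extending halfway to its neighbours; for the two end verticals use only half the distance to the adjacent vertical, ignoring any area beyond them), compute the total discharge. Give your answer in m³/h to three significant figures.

w_2 = (5.1 − 0.0)/2 = 2.55 m; q_2 = 0.26 × 0.48 × 2.55 = 0.3182 m³/s
w_3 = (6.2 − 3.4)/2 = 1.4 m; q_3 = 0.32 × 0.52 × 1.4 = 0.2330 m³/s
w_4 = (8.6 − 5.1)/2 = 1.75 m; q_4 = 0.29 × 0.58 × 1.75 = 0.2944 m³/s
w_5 = (9.6 − 6.2)/2 = 1.7 m; q_5 = 0.21 × 0.30 × 1.7 = 0.1071 m³/s
Stations 1, 6 contribute zero (depth or velocity is 0).
Q = Σ qᵢ = 0.9527 m³/s
= 0.9527 × 3600 = 3430 m³/h

3430 m³/h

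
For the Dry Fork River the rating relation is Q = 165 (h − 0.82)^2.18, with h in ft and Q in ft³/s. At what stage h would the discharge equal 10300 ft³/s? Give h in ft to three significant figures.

7.48 ft

h − h₀ = (Q/C)^(1/b) = (10300/165)^(1/2.18) = 6.661 ft
h = 0.82 + 6.661 = 7.481 ft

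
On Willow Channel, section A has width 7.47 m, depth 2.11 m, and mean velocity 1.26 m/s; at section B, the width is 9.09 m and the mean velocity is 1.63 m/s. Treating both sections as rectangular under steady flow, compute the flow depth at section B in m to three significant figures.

1.34 m

Q = A₁V₁ = (7.47×2.11) × 1.26 = 19.86 m³/s
d₂ = Q/(b₂ V₂) = 19.86/(9.09×1.63) = 1.340 m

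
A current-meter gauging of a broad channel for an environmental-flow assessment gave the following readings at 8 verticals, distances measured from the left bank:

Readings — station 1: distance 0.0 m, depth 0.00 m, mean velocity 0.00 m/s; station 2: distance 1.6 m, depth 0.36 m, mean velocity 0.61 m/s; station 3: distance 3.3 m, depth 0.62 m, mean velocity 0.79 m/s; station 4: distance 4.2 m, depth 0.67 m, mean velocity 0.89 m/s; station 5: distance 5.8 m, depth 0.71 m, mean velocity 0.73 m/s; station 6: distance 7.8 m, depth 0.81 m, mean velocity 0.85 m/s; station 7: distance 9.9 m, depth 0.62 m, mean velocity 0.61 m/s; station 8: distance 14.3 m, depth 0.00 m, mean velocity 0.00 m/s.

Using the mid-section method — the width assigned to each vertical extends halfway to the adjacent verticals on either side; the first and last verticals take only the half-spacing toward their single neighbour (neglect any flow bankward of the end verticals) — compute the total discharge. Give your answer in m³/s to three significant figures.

w_2 = (3.3 − 0.0)/2 = 1.65 m; q_2 = 0.61 × 0.36 × 1.65 = 0.3623 m³/s
w_3 = (4.2 − 1.6)/2 = 1.3 m; q_3 = 0.79 × 0.62 × 1.3 = 0.6367 m³/s
w_4 = (5.8 − 3.3)/2 = 1.25 m; q_4 = 0.89 × 0.67 × 1.25 = 0.7454 m³/s
w_5 = (7.8 − 4.2)/2 = 1.8 m; q_5 = 0.73 × 0.71 × 1.8 = 0.9329 m³/s
w_6 = (9.9 − 5.8)/2 = 2.05 m; q_6 = 0.85 × 0.81 × 2.05 = 1.411 m³/s
w_7 = (14.3 − 7.8)/2 = 3.25 m; q_7 = 0.61 × 0.62 × 3.25 = 1.229 m³/s
Stations 1, 8 contribute zero (depth or velocity is 0).
Q = Σ qᵢ = 5.318 m³/s

5.32 m³/s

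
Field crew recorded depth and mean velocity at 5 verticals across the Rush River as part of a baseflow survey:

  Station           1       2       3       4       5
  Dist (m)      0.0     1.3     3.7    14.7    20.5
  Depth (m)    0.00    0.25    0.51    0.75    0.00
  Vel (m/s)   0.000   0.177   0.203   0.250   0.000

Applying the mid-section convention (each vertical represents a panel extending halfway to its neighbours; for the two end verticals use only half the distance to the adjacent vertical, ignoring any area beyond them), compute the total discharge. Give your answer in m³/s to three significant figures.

2.35 m³/s

w_2 = (3.7 − 0.0)/2 = 1.85 m; q_2 = 0.177 × 0.25 × 1.85 = 0.08186 m³/s
w_3 = (14.7 − 1.3)/2 = 6.7 m; q_3 = 0.203 × 0.51 × 6.7 = 0.6937 m³/s
w_4 = (20.5 − 3.7)/2 = 8.4 m; q_4 = 0.250 × 0.75 × 8.4 = 1.575 m³/s
Stations 1, 5 contribute zero (depth or velocity is 0).
Q = Σ qᵢ = 2.351 m³/s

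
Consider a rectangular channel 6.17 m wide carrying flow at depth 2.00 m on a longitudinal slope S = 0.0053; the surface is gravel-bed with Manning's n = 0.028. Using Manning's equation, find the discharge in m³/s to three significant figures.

A = b·y = 6.17 × 2.00 = 12.34 m²
P = b + 2y = 6.17 + 2×2.00 = 10.17 m
R = A/P = 12.34/10.17 = 1.213 m
Q = (1/n)·A·R^(2/3)·S^(1/2) = (1/0.028) × 12.34 × 1.213^(2/3) × 0.0053^(1/2) = 36.50 m³/s

36.5 m³/s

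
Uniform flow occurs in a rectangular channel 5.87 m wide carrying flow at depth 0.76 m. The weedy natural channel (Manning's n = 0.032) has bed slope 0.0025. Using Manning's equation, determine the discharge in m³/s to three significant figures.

A = b·y = 5.87 × 0.76 = 4.461 m²
P = b + 2y = 5.87 + 2×0.76 = 7.390 m
R = A/P = 4.461/7.390 = 0.6037 m
Q = (1/n)·A·R^(2/3)·S^(1/2) = (1/0.032) × 4.461 × 0.6037^(2/3) × 0.0025^(1/2) = 4.979 m³/s

4.98 m³/s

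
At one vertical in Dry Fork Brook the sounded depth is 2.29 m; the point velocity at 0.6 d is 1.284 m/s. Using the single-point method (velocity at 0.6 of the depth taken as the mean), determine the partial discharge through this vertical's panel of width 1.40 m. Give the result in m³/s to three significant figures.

4.12 m³/s

v̄ = v₀.₆ = 1.284 m/s
q = v̄ × d × w = 1.284 × 2.29 × 1.40 = 4.117 m³/s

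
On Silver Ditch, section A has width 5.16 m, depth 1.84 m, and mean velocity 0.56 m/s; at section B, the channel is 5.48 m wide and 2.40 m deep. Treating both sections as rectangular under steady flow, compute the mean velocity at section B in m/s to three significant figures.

Q = A₁V₁ = (5.16×1.84) × 0.56 = 5.317 m³/s
A₂ = 5.48 × 2.40 = 13.15 m²
V₂ = Q/A₂ = 5.317/13.15 = 0.4043 m/s

0.404 m/s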